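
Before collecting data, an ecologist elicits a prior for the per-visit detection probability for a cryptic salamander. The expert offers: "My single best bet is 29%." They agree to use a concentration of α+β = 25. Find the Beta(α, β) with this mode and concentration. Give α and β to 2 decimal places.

For α,β > 1 the Beta mode is (α−1)/(α+β−2). With α+β = 25, the mode is (α−1)/23.
Set (α−1)/23 = 0.29 → α = 1 + 0.29·23 = 7.67.
β = 25 − α = 17.33.

α = 7.67, β = 17.33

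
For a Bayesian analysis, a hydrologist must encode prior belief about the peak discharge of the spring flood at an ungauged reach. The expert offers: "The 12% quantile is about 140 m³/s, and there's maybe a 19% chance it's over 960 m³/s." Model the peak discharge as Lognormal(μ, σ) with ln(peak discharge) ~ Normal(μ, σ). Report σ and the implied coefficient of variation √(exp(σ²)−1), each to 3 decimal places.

σ ≈ 0.938, CV ≈ 1.187

If T ~ Lognormal(μ,σ) then ln T ~ Normal(μ,σ), so the p-quantile of ln T is μ + z_p·σ.
ln(140) = 4.942 and ln(960) = 6.867; z_{0.12} = -1.175, z_{0.81} = 0.8779.
σ = (6.867 − 4.942)/(0.8779 − (-1.175)) = 0.938.
μ = 4.942 − (-1.175)·0.938 = 6.044.
CV = √(exp(σ²)−1) = √(exp(0.8796)−1) = 1.187.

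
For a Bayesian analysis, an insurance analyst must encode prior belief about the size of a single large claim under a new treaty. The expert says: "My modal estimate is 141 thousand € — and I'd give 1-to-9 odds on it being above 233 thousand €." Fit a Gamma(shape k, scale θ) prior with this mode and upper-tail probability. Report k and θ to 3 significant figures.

k ≈ 8.48, θ ≈ 18.9

Gamma(k,θ) with k>1 has mode (k−1)θ, so θ = 141/(k−1).
Need P(X < 233) = 0.9 with θ tied to k this way. Start at k = 2, θ = 141: P(X<233) ≈ 0.492.
Too low — raise k to concentrate. Iterating converges to k ≈ 8.48.
Then θ = 141/(8.48−1) ≈ 18.9.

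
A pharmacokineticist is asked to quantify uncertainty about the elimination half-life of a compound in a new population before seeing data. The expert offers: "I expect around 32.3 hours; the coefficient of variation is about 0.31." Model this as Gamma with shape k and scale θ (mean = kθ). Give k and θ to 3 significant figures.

k ≈ 10.4, θ ≈ 3.1

For Gamma(k, scale θ): mean = kθ, variance = kθ², so CV = 1/√k.
CV = 0.31, hence k = 1/CV² = 10.4.
Then θ = mean/k = 32.3/10.4 = 3.1.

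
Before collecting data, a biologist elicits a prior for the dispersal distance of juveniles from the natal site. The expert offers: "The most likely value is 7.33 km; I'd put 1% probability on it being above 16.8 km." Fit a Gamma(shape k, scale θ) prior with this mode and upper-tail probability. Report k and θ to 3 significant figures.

Gamma(k,θ) with k>1 has mode (k−1)θ, so θ = 7.33/(k−1).
Need P(X < 16.8) = 0.99 with θ tied to k this way. Start at k = 2, θ = 7.33: P(X<16.8) ≈ 0.667.
Too low — raise k to concentrate. Iterating converges to k ≈ 7.95.
Then θ = 7.33/(7.95−1) ≈ 1.05.

k ≈ 7.95, θ ≈ 1.05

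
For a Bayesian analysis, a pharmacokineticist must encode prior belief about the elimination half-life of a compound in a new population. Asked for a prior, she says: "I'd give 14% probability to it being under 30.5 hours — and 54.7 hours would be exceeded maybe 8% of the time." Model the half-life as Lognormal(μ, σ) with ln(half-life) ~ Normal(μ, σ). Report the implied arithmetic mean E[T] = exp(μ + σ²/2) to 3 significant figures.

If T ~ Lognormal(μ,σ) then ln T ~ Normal(μ,σ), so the p-quantile of ln T is μ + z_p·σ.
ln(30.5) = 3.418 and ln(54.7) = 4.002; z_{0.14} = -1.08, z_{0.92} = 1.405.
σ = (4.002 − 3.418)/(1.405 − (-1.08)) = 0.235.
μ = 3.418 − (-1.08)·0.235 = 3.672.
E[T] = exp(μ + σ²/2) = exp(3.672 + 0.0276) = 40.4 hours.

E[T] ≈ 40.4 hours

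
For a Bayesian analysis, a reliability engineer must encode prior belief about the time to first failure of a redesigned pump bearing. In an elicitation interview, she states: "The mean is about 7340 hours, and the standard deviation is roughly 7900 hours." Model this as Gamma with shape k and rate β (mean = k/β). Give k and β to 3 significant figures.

k ≈ 0.863, β ≈ 0.000118

For Gamma(k, rate β): mean = k/β, variance = k/β², so CV = 1/√k.
CV = SD/mean = 7900/7340 = 1.076, hence k = 1/CV² = 0.863.
Then β = k/mean = 0.863/7340 = 0.000118.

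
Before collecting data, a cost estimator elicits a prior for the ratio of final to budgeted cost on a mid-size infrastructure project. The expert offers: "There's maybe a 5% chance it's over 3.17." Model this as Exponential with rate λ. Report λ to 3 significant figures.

P(T > 3.17) = e^(−λ·3.17) = 0.05, so λ = −ln(0.05)/3.17 = 0.945.

λ ≈ 0.945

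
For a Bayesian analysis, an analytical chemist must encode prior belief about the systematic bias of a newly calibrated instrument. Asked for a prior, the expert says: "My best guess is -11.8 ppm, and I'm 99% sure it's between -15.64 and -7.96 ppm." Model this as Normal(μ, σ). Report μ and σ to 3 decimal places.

μ = -11.800, σ = 1.491

A symmetric 99% interval runs μ ± z·σ with z = 2.576.
Half-width = 3.84, so σ = 3.84/2.576 = 1.491.
μ is the stated best guess, -11.800.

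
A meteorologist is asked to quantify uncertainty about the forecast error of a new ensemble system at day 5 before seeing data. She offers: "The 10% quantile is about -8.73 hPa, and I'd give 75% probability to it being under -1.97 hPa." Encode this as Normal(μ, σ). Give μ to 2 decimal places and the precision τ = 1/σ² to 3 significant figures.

The p-quantile of Normal(μ,σ) is μ + z_p·σ, with z_{0.1} = -1.282 and z_{0.75} = 0.6745.
Eliminate σ: μ = (z₂·x₁ − z₁·x₂)/(z₂ − z₁) = (0.6745·-8.73 − (-1.282)·-1.97)/1.956 = -4.30.
Then σ = (x₂ − x₁)/(z₂ − z₁) = (-1.97 − -8.73)/1.956 = 3.46.
Precision τ = 1/σ² = 1/3.456² = 0.0837.

μ = -4.30, τ = 0.0837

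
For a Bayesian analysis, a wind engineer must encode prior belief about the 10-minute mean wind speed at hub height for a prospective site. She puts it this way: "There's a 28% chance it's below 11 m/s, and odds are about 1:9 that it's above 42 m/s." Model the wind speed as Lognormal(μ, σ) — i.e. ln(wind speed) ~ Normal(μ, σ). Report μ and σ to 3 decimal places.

If T ~ Lognormal(μ,σ) then ln T ~ Normal(μ,σ), so the p-quantile of ln T is μ + z_p·σ.
ln(11) = 2.398 and ln(42) = 3.738; z_{0.28} = -0.5828, z_{0.9} = 1.282.
σ = (3.738 − 2.398)/(1.282 − (-0.5828)) = 0.719.
μ = 2.398 − (-0.5828)·0.719 = 2.817.

μ ≈ 2.817, σ ≈ 0.719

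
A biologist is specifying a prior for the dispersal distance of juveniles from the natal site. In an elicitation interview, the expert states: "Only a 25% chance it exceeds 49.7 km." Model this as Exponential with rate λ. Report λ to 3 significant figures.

λ ≈ 0.0279

P(T > 49.7) = e^(−λ·49.7) = 0.25, so λ = −ln(0.25)/49.7 = 0.0279.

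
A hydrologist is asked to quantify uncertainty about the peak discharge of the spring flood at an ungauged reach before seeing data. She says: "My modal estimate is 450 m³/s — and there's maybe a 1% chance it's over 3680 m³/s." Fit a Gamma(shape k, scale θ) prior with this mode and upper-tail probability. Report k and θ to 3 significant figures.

Gamma(k,θ) with k>1 has mode (k−1)θ, so θ = 450/(k−1).
Need P(X < 3680) = 0.99 with θ tied to k this way. Start at k = 2, θ = 450: P(X<3680) ≈ 0.997.
Too high — lower k to spread out. Iterating converges to k ≈ 1.76.
Then θ = 450/(1.76−1) ≈ 596.

k ≈ 1.76, θ ≈ 596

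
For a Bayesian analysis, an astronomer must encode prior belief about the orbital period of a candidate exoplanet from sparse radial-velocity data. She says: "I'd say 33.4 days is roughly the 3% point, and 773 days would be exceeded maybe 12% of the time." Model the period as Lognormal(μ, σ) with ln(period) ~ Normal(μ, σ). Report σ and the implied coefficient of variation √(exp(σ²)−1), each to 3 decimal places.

If T ~ Lognormal(μ,σ) then ln T ~ Normal(μ,σ), so the p-quantile of ln T is μ + z_p·σ.
ln(33.4) = 3.509 and ln(773) = 6.65; z_{0.03} = -1.881, z_{0.88} = 1.175.
σ = (6.65 − 3.509)/(1.175 − (-1.881)) = 1.028.
μ = 3.509 − (-1.881)·1.028 = 5.442.
CV = √(exp(σ²)−1) = √(exp(1.0570)−1) = 1.370.

σ ≈ 1.028, CV ≈ 1.370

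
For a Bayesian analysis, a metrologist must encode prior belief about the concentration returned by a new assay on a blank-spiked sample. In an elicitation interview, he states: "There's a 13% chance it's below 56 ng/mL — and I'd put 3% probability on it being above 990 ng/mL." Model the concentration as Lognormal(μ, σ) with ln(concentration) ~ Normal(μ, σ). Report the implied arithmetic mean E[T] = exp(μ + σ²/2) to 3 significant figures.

E[T] ≈ 259 ng/mL

If T ~ Lognormal(μ,σ) then ln T ~ Normal(μ,σ), so the p-quantile of ln T is μ + z_p·σ.
ln(56) = 4.025 and ln(990) = 6.898; z_{0.13} = -1.126, z_{0.97} = 1.881.
σ = (6.898 − 4.025)/(1.881 − (-1.126)) = 0.955.
μ = 4.025 − (-1.126)·0.955 = 5.101.
E[T] = exp(μ + σ²/2) = exp(5.101 + 0.4562) = 259 ng/mL.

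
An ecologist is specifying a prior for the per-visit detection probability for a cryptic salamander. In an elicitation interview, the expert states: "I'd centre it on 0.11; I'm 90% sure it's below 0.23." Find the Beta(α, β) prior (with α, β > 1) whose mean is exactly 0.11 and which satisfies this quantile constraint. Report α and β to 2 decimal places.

With mean 0.11 fixed, write α = 0.11s, β = 0.89s where s = α+β.
Need P(θ < 0.23) = 0.9 under Beta(0.11s, 0.89s). Normal approximation: (q−m)/√(m(1−m)/s) ≈ z_{0.9} = 1.28, so s ≈ 0.11·0.89·(1.28)²/(0.23−0.11)² = 11.2.
At s = 11.2: P(θ<0.23) ≈ 0.894. Adjusting to match 0.9 gives s ≈ 12.10.
So α = 0.11·12.10 ≈ 1.33, β = 0.89·12.10 ≈ 10.77.

α ≈ 1.33, β ≈ 10.77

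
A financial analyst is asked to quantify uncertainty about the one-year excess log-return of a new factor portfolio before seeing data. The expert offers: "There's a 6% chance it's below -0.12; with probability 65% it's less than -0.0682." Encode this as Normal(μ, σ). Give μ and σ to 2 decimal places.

For Normal(μ,σ), the p-quantile is μ + z_p·σ. Here z_{0.06} = -1.555, z_{0.65} = 0.3853.
So -0.12 = μ − 1.555σ and -0.0682 = μ + 0.3853σ.
Subtracting: σ = (-0.0682 − -0.12)/(0.3853 − (-1.555)) = 0.03.
Then μ = -0.12 − (-1.555)·0.03 = -0.08.

μ = -0.08, σ = 0.03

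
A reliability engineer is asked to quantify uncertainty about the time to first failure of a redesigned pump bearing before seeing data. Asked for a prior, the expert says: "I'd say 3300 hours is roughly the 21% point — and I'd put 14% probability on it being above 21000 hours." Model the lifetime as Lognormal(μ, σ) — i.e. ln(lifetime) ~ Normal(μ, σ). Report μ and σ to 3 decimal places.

If T ~ Lognormal(μ,σ) then ln T ~ Normal(μ,σ), so the p-quantile of ln T is μ + z_p·σ.
ln(3300) = 8.102 and ln(21000) = 9.952; z_{0.21} = -0.8064, z_{0.86} = 1.08.
σ = (9.952 − 8.102)/(1.08 − (-0.8064)) = 0.981.
μ = 8.102 − (-0.8064)·0.981 = 8.893.

μ ≈ 8.893, σ ≈ 0.981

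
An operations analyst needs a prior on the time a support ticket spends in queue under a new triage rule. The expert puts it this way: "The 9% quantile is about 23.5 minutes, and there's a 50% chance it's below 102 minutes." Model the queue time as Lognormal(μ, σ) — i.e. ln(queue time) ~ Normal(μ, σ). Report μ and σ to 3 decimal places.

If T ~ Lognormal(μ,σ) then ln T ~ Normal(μ,σ), so the p-quantile of ln T is μ + z_p·σ.
ln(23.5) = 3.157 and ln(102) = 4.625; z_{0.09} = -1.341, z_{0.5} = 0.
σ = (4.625 − 3.157)/(0 − (-1.341)) = 1.095.
μ = 3.157 − (-1.341)·1.095 = 4.625.

μ ≈ 4.625, σ ≈ 1.095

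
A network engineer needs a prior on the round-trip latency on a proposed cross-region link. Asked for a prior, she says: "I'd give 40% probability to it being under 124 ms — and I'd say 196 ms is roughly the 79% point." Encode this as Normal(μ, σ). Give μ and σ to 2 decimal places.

The p-quantile of Normal(μ,σ) is μ + z_p·σ, with z_{0.4} = -0.2533 and z_{0.79} = 0.8064.
Eliminate σ: μ = (z₂·x₁ − z₁·x₂)/(z₂ − z₁) = (0.8064·124 − (-0.2533)·196)/1.06 = 141.21.
Then σ = (x₂ − x₁)/(z₂ − z₁) = (196 − 124)/1.06 = 67.94.

μ = 141.21, σ = 67.94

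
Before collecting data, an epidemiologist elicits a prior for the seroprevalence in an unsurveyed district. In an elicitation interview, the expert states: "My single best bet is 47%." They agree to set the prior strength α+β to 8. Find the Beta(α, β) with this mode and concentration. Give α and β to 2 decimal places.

α = 3.82, β = 4.18

For α,β > 1 the Beta mode is (α−1)/(α+β−2). With α+β = 8, the mode is (α−1)/6.
Set (α−1)/6 = 0.47 → α = 1 + 0.47·6 = 3.82.
β = 8 − α = 4.18.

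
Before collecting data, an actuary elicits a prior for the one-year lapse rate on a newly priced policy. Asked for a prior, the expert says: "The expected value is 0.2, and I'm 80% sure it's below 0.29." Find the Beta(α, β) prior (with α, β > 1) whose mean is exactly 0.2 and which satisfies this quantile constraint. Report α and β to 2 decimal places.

α ≈ 2.41, β ≈ 9.63

With mean 0.2 fixed, write α = 0.2s, β = 0.8s where s = α+β.
Need P(θ < 0.29) = 0.8 under Beta(0.2s, 0.8s). Normal approximation: (q−m)/√(m(1−m)/s) ≈ z_{0.8} = 0.842, so s ≈ 0.2·0.8·(0.842)²/(0.29−0.2)² = 14.0.
At s = 14.0: P(θ<0.29) ≈ 0.813. Adjusting to match 0.8 gives s ≈ 12.04.
So α = 0.2·12.04 ≈ 2.41, β = 0.8·12.04 ≈ 9.63.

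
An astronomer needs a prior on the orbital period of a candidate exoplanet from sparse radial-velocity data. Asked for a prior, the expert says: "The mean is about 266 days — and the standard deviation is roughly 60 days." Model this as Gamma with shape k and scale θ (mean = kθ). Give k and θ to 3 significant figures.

k ≈ 19.7, θ ≈ 13.5

For Gamma(k, scale θ): mean = kθ, variance = kθ², so CV = 1/√k.
CV = SD/mean = 60/266 = 0.2256, hence k = 1/CV² = 19.7.
Then θ = mean/k = 266/19.7 = 13.5.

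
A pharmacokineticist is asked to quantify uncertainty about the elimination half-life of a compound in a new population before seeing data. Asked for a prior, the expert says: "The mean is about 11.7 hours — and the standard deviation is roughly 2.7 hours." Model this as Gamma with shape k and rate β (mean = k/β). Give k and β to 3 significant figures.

k ≈ 18.8, β ≈ 1.6

For Gamma(k, rate β): mean = k/β, variance = k/β², so CV = 1/√k.
CV = SD/mean = 2.7/11.7 = 0.2308, hence k = 1/CV² = 18.8.
Then β = k/mean = 18.8/11.7 = 1.6.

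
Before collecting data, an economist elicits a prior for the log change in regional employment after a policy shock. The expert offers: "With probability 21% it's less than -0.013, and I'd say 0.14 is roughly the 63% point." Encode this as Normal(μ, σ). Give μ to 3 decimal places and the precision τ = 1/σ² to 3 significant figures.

For Normal(μ,σ), the p-quantile is μ + z_p·σ. Here z_{0.21} = -0.8064, z_{0.63} = 0.3319.
So -0.013 = μ − 0.8064σ and 0.14 = μ + 0.3319σ.
Subtracting: σ = (0.14 − -0.013)/(0.3319 − (-0.8064)) = 0.134.
Then μ = -0.013 − (-0.8064)·0.134 = 0.095.
Precision τ = 1/σ² = 1/0.1344² = 55.3.

μ = 0.095, τ = 55.3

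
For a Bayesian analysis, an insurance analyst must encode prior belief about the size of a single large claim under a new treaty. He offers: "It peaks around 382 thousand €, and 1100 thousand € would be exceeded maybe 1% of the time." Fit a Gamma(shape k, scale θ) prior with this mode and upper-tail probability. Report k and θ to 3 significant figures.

k ≈ 5.06, θ ≈ 94

Gamma(k,θ) with k>1 has mode (k−1)θ, so θ = 382/(k−1).
Need P(X < 1100) = 0.99 with θ tied to k this way. Start at k = 2, θ = 382: P(X<1100) ≈ 0.782.
Too low — raise k to concentrate. Iterating converges to k ≈ 5.06.
Then θ = 382/(5.06−1) ≈ 94.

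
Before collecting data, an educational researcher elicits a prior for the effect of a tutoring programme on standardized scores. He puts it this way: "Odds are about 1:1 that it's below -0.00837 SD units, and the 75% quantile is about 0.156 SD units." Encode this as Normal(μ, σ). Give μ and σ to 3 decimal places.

μ = -0.008, σ = 0.244

For Normal(μ,σ), the p-quantile is μ + z_p·σ. Here z_{0.5} = 0, z_{0.75} = 0.6745.
So -0.00837 = μ + 0σ and 0.156 = μ + 0.6745σ.
Subtracting: σ = (0.156 − -0.00837)/(0.6745 − (0)) = 0.244.
Then μ = -0.00837 − (0)·0.244 = -0.008.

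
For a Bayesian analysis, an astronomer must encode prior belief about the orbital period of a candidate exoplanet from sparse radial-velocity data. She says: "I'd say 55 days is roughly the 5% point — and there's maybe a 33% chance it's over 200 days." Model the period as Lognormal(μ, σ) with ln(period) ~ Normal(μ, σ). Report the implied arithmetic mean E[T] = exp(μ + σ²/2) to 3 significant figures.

If T ~ Lognormal(μ,σ) then ln T ~ Normal(μ,σ), so the p-quantile of ln T is μ + z_p·σ.
ln(55) = 4.007 and ln(200) = 5.298; z_{0.05} = -1.645, z_{0.67} = 0.4399.
σ = (5.298 − 4.007)/(0.4399 − (-1.645)) = 0.619.
μ = 4.007 − (-1.645)·0.619 = 5.026.
E[T] = exp(μ + σ²/2) = exp(5.026 + 0.1917) = 184 days.

E[T] ≈ 184 days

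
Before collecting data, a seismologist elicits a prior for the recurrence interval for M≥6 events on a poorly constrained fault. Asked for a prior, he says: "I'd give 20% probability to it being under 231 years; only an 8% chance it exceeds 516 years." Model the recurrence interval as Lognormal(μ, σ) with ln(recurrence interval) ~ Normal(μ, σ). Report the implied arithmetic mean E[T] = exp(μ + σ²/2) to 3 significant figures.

If T ~ Lognormal(μ,σ) then ln T ~ Normal(μ,σ), so the p-quantile of ln T is μ + z_p·σ.
ln(231) = 5.442 and ln(516) = 6.246; z_{0.2} = -0.8416, z_{0.92} = 1.405.
σ = (6.246 − 5.442)/(1.405 − (-0.8416)) = 0.358.
μ = 5.442 − (-0.8416)·0.358 = 5.743.
E[T] = exp(μ + σ²/2) = exp(5.743 + 0.0640) = 333 years.

E[T] ≈ 333 years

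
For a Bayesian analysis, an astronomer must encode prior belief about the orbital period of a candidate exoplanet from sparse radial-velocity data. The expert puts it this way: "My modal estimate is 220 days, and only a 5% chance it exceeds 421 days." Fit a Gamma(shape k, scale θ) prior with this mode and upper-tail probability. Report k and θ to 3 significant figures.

k ≈ 7.6, θ ≈ 33.3

Gamma(k,θ) with k>1 has mode (k−1)θ, so θ = 220/(k−1).
Need P(X < 421) = 0.95 with θ tied to k this way. Start at k = 2, θ = 220: P(X<421) ≈ 0.570.
Too low — raise k to concentrate. Iterating converges to k ≈ 7.6.
Then θ = 220/(7.6−1) ≈ 33.3.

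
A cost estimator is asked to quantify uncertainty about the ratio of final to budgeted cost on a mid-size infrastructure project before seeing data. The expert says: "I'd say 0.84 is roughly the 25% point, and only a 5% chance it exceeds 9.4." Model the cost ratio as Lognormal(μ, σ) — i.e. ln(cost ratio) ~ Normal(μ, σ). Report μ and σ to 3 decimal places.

If T ~ Lognormal(μ,σ) then ln T ~ Normal(μ,σ), so the p-quantile of ln T is μ + z_p·σ.
ln(0.84) = -0.1744 and ln(9.4) = 2.241; z_{0.25} = -0.6745, z_{0.95} = 1.645.
σ = (2.241 − -0.1744)/(1.645 − (-0.6745)) = 1.041.
μ = -0.1744 − (-0.6745)·1.041 = 0.528.

μ ≈ 0.528, σ ≈ 1.041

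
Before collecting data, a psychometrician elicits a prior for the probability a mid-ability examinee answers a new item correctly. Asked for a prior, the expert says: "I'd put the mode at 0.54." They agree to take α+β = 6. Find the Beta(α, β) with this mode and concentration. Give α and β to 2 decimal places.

For α,β > 1 the Beta mode is (α−1)/(α+β−2). With α+β = 6, the mode is (α−1)/4.
Set (α−1)/4 = 0.54 → α = 1 + 0.54·4 = 3.16.
β = 6 − α = 2.84.

α = 3.16, β = 2.84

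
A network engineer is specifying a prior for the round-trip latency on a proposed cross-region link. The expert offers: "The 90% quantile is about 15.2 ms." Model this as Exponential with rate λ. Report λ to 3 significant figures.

P(T < 15.2) = 1 − e^(−λ·15.2) = 0.9, so λ = −ln(1−0.9)/15.2 = −ln(0.1)/15.2 = 0.151.

λ ≈ 0.151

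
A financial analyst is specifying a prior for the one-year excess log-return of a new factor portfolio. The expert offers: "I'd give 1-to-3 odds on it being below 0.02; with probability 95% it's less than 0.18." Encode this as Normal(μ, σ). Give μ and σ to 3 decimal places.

μ = 0.067, σ = 0.069

The p-quantile of Normal(μ,σ) is μ + z_p·σ, with z_{0.25} = -0.6745 and z_{0.95} = 1.645.
Eliminate σ: μ = (z₂·x₁ − z₁·x₂)/(z₂ − z₁) = (1.645·0.02 − (-0.6745)·0.18)/2.319 = 0.067.
Then σ = (x₂ − x₁)/(z₂ − z₁) = (0.18 − 0.02)/2.319 = 0.069.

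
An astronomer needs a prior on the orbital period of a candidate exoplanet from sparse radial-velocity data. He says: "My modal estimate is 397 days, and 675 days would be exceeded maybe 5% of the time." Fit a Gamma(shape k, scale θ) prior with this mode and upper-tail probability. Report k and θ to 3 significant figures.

Gamma(k,θ) with k>1 has mode (k−1)θ, so θ = 397/(k−1).
Need P(X < 675) = 0.95 with θ tied to k this way. Start at k = 2, θ = 397: P(X<675) ≈ 0.507.
Too low — raise k to concentrate. Iterating converges to k ≈ 10.9.
Then θ = 397/(10.9−1) ≈ 40.1.

k ≈ 10.9, θ ≈ 40.1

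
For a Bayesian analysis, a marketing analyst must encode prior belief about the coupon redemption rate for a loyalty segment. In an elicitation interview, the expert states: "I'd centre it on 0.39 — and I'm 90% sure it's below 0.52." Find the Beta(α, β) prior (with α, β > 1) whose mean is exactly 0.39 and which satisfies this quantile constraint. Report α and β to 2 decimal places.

With mean 0.39 fixed, write α = 0.39s, β = 0.61s where s = α+β.
Need P(θ < 0.52) = 0.9 under Beta(0.39s, 0.61s). Normal approximation: (q−m)/√(m(1−m)/s) ≈ z_{0.9} = 1.28, so s ≈ 0.39·0.61·(1.28)²/(0.52−0.39)² = 23.1.
At s = 23.1: P(θ<0.52) ≈ 0.898. Adjusting to match 0.9 gives s ≈ 23.49.
So α = 0.39·23.49 ≈ 9.16, β = 0.61·23.49 ≈ 14.33.

α ≈ 9.16, β ≈ 14.33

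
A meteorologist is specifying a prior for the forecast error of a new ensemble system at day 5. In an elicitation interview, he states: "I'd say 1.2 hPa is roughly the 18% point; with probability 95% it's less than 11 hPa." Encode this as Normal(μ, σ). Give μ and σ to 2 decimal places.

μ = 4.70, σ = 3.83

The p-quantile of Normal(μ,σ) is μ + z_p·σ, with z_{0.18} = -0.9154 and z_{0.95} = 1.645.
Eliminate σ: μ = (z₂·x₁ − z₁·x₂)/(z₂ − z₁) = (1.645·1.2 − (-0.9154)·11)/2.56 = 4.70.
Then σ = (x₂ − x₁)/(z₂ − z₁) = (11 − 1.2)/2.56 = 3.83.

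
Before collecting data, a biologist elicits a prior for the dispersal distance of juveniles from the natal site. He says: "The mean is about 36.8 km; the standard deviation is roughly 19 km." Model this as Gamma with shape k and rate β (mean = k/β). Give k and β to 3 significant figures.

For Gamma(k, rate β): mean = k/β, variance = k/β², so CV = 1/√k.
CV = SD/mean = 19/36.8 = 0.5163, hence k = 1/CV² = 3.75.
Then β = k/mean = 3.75/36.8 = 0.102.

k ≈ 3.75, β ≈ 0.102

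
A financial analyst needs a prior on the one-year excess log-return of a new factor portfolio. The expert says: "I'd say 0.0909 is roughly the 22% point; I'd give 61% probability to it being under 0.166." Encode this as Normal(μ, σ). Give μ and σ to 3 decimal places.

μ = 0.146, σ = 0.071

For Normal(μ,σ), the p-quantile is μ + z_p·σ. Here z_{0.22} = -0.7722, z_{0.61} = 0.2793.
So 0.0909 = μ − 0.7722σ and 0.166 = μ + 0.2793σ.
Subtracting: σ = (0.166 − 0.0909)/(0.2793 − (-0.7722)) = 0.071.
Then μ = 0.0909 − (-0.7722)·0.071 = 0.146.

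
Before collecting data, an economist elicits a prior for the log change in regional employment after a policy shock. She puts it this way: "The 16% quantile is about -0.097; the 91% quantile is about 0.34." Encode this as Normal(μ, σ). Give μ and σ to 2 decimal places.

μ = 0.09, σ = 0.19

For Normal(μ,σ), the p-quantile is μ + z_p·σ. Here z_{0.16} = -0.9945, z_{0.91} = 1.341.
So -0.097 = μ − 0.9945σ and 0.34 = μ + 1.341σ.
Subtracting: σ = (0.34 − -0.097)/(1.341 − (-0.9945)) = 0.19.
Then μ = -0.097 − (-0.9945)·0.19 = 0.09.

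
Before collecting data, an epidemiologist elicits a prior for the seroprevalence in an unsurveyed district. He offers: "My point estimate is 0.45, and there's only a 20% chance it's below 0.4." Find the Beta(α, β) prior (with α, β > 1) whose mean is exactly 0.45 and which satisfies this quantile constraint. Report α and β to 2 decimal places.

With mean 0.45 fixed, write α = 0.45s, β = 0.55s where s = α+β.
Need P(θ < 0.4) = 0.2 under Beta(0.45s, 0.55s). Normal approximation: (q−m)/√(m(1−m)/s) ≈ z_{0.2} = -0.842, so s ≈ 0.45·0.55·(-0.842)²/(0.4−0.45)² = 70.1.
At s = 70.1: P(θ<0.4) ≈ 0.201. Adjusting to match 0.2 gives s ≈ 70.63.
So α = 0.45·70.63 ≈ 31.79, β = 0.55·70.63 ≈ 38.85.

α ≈ 31.79, β ≈ 38.85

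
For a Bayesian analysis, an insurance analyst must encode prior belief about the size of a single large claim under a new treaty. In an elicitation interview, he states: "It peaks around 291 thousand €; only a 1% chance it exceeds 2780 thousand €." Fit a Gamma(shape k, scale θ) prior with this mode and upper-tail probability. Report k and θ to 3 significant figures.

Gamma(k,θ) with k>1 has mode (k−1)θ, so θ = 291/(k−1).
Need P(X < 2780) = 0.99 with θ tied to k this way. Start at k = 2, θ = 291: P(X<2780) ≈ 0.999.
Too high — lower k to spread out. Iterating converges to k ≈ 1.62.
Then θ = 291/(1.62−1) ≈ 471.

k ≈ 1.62, θ ≈ 471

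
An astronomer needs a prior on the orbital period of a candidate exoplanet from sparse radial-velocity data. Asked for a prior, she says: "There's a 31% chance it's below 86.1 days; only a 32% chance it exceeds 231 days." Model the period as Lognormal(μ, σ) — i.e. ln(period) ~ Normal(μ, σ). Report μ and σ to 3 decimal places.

If T ~ Lognormal(μ,σ) then ln T ~ Normal(μ,σ), so the p-quantile of ln T is μ + z_p·σ.
ln(86.1) = 4.456 and ln(231) = 5.442; z_{0.31} = -0.4959, z_{0.68} = 0.4677.
σ = (5.442 − 4.456)/(0.4677 − (-0.4959)) = 1.024.
μ = 4.456 − (-0.4959)·1.024 = 4.963.

μ ≈ 4.963, σ ≈ 1.024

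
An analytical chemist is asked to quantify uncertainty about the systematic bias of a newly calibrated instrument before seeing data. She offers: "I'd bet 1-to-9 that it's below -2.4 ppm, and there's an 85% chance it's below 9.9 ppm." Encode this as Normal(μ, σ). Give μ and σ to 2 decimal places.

μ = 4.40, σ = 5.31

The p-quantile of Normal(μ,σ) is μ + z_p·σ, with z_{0.1} = -1.282 and z_{0.85} = 1.036.
Eliminate σ: μ = (z₂·x₁ − z₁·x₂)/(z₂ − z₁) = (1.036·-2.4 − (-1.282)·9.9)/2.318 = 4.40.
Then σ = (x₂ − x₁)/(z₂ − z₁) = (9.9 − -2.4)/2.318 = 5.31.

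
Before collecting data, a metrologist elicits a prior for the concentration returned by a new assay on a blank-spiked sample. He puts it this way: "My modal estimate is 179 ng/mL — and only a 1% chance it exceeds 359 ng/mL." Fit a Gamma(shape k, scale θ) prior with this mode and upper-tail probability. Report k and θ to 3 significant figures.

k ≈ 11.1, θ ≈ 17.7

Gamma(k,θ) with k>1 has mode (k−1)θ, so θ = 179/(k−1).
Need P(X < 359) = 0.99 with θ tied to k this way. Start at k = 2, θ = 179: P(X<359) ≈ 0.596.
Too low — raise k to concentrate. Iterating converges to k ≈ 11.1.
Then θ = 179/(11.1−1) ≈ 17.7.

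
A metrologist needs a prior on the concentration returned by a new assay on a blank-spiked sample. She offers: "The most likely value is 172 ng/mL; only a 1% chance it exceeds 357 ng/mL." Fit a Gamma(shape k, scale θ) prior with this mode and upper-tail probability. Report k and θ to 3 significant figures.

k ≈ 10.1, θ ≈ 18.8

Gamma(k,θ) with k>1 has mode (k−1)θ, so θ = 172/(k−1).
Need P(X < 357) = 0.99 with θ tied to k this way. Start at k = 2, θ = 172: P(X<357) ≈ 0.614.
Too low — raise k to concentrate. Iterating converges to k ≈ 10.1.
Then θ = 172/(10.1−1) ≈ 18.8.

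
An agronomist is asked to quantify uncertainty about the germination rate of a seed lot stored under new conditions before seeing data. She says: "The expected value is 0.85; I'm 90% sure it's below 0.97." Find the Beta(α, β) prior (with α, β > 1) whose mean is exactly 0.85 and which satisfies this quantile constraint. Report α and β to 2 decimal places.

α ≈ 7.88, β ≈ 1.39

With mean 0.85 fixed, write α = 0.85s, β = 0.15s where s = α+β.
Need P(θ < 0.97) = 0.9 under Beta(0.85s, 0.15s). Normal approximation: (q−m)/√(m(1−m)/s) ≈ z_{0.9} = 1.28, so s ≈ 0.85·0.15·(1.28)²/(0.97−0.85)² = 14.5.
At s = 14.5: P(θ<0.97) ≈ 0.958. Adjusting to match 0.9 gives s ≈ 9.27.
So α = 0.85·9.27 ≈ 7.88, β = 0.15·9.27 ≈ 1.39.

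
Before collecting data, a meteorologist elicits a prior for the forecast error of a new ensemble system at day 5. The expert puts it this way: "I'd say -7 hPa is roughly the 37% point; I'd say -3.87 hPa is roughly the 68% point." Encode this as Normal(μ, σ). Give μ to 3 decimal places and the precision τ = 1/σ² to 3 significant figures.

The p-quantile of Normal(μ,σ) is μ + z_p·σ, with z_{0.37} = -0.3319 and z_{0.68} = 0.4677.
Eliminate σ: μ = (z₂·x₁ − z₁·x₂)/(z₂ − z₁) = (0.4677·-7 − (-0.3319)·-3.87)/0.7996 = -5.701.
Then σ = (x₂ − x₁)/(z₂ − z₁) = (-3.87 − -7)/0.7996 = 3.915.
Precision τ = 1/σ² = 1/3.915² = 0.0653.

μ = -5.701, τ = 0.0653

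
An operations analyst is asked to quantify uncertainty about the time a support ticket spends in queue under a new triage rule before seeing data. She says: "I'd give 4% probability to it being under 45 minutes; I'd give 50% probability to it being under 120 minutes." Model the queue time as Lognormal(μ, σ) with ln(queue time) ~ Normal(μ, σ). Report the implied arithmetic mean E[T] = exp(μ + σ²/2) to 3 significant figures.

E[T] ≈ 140 minutes

If T ~ Lognormal(μ,σ) then ln T ~ Normal(μ,σ), so the p-quantile of ln T is μ + z_p·σ.
ln(45) = 3.807 and ln(120) = 4.787; z_{0.04} = -1.751, z_{0.5} = 0.
σ = (4.787 − 3.807)/(0 − (-1.751)) = 0.560.
μ = 3.807 − (-1.751)·0.560 = 4.787.
E[T] = exp(μ + σ²/2) = exp(4.787 + 0.1569) = 140 minutes.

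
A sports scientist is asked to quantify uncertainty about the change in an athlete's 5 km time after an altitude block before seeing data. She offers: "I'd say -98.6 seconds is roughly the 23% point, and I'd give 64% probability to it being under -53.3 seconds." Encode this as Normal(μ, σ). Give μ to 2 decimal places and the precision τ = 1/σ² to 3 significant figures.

μ = -68.10, τ = 0.000587

The p-quantile of Normal(μ,σ) is μ + z_p·σ, with z_{0.23} = -0.7388 and z_{0.64} = 0.3585.
Eliminate σ: μ = (z₂·x₁ − z₁·x₂)/(z₂ − z₁) = (0.3585·-98.6 − (-0.7388)·-53.3)/1.097 = -68.10.
Then σ = (x₂ − x₁)/(z₂ − z₁) = (-53.3 − -98.6)/1.097 = 41.28.
Precision τ = 1/σ² = 1/41.28² = 0.000587.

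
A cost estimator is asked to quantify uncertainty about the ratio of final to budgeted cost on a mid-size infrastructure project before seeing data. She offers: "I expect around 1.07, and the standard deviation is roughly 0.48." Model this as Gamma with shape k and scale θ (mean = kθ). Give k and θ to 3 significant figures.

k ≈ 4.97, θ ≈ 0.215

For Gamma(k, scale θ): mean = kθ, variance = kθ², so CV = 1/√k.
CV = SD/mean = 0.48/1.07 = 0.4486, hence k = 1/CV² = 4.97.
Then θ = mean/k = 1.07/4.97 = 0.215.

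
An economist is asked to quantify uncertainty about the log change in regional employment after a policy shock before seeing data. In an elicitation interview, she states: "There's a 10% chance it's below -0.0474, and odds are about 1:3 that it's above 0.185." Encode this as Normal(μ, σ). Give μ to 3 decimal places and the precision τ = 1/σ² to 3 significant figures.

μ = 0.105, τ = 70.8

For Normal(μ,σ), the p-quantile is μ + z_p·σ. Here z_{0.1} = -1.282, z_{0.75} = 0.6745.
So -0.0474 = μ − 1.282σ and 0.185 = μ + 0.6745σ.
Subtracting: σ = (0.185 − -0.0474)/(0.6745 − (-1.282)) = 0.119.
Then μ = -0.0474 − (-1.282)·0.119 = 0.105.
Precision τ = 1/σ² = 1/0.1188² = 70.8.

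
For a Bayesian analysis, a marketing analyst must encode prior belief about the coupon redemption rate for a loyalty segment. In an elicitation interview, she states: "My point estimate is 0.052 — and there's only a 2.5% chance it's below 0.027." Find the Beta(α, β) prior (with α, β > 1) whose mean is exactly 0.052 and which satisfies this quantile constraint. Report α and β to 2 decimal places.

With mean 0.052 fixed, write α = 0.052s, β = 0.948s where s = α+β.
Need P(θ < 0.027) = 0.025 under Beta(0.052s, 0.948s). Normal approximation: (q−m)/√(m(1−m)/s) ≈ z_{0.025} = -1.96, so s ≈ 0.052·0.948·(-1.96)²/(0.027−0.052)² = 303.0.
At s = 303.0: P(θ<0.027) ≈ 0.011. Adjusting to match 0.025 gives s ≈ 224.73.
So α = 0.052·224.73 ≈ 11.69, β = 0.948·224.73 ≈ 213.05.

α ≈ 11.69, β ≈ 213.05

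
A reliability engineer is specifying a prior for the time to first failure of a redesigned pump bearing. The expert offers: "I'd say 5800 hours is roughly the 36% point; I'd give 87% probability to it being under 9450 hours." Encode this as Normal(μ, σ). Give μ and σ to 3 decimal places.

μ = 6681.149, σ = 2458.161

For Normal(μ,σ), the p-quantile is μ + z_p·σ. Here z_{0.36} = -0.3585, z_{0.87} = 1.126.
So 5800 = μ − 0.3585σ and 9450 = μ + 1.126σ.
Subtracting: σ = (9450 − 5800)/(1.126 − (-0.3585)) = 2458.161.
Then μ = 5800 − (-0.3585)·2458.161 = 6681.149.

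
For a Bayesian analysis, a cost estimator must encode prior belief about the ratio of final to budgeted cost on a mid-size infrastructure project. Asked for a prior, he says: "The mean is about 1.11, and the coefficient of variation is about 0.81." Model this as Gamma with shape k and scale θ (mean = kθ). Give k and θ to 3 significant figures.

For Gamma(k, scale θ): mean = kθ, variance = kθ², so CV = 1/√k.
CV = 0.81, hence k = 1/CV² = 1.52.
Then θ = mean/k = 1.11/1.52 = 0.728.

k ≈ 1.52, θ ≈ 0.728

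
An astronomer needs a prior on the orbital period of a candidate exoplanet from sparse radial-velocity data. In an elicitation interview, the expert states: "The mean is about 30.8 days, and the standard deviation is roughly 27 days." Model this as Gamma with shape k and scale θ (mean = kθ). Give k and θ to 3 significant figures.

k ≈ 1.3, θ ≈ 23.7

For Gamma(k, scale θ): mean = kθ, variance = kθ², so CV = 1/√k.
CV = SD/mean = 27/30.8 = 0.8766, hence k = 1/CV² = 1.3.
Then θ = mean/k = 30.8/1.3 = 23.7.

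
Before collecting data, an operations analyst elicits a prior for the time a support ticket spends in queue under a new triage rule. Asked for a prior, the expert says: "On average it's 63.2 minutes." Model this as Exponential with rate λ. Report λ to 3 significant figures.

λ ≈ 0.0158

Exponential mean = 1/λ, so λ = 1/63.2 = 0.0158.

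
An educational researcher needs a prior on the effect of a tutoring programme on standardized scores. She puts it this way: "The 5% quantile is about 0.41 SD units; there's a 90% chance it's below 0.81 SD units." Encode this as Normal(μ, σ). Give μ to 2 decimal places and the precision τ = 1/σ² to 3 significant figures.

The p-quantile of Normal(μ,σ) is μ + z_p·σ, with z_{0.05} = -1.645 and z_{0.9} = 1.282.
Eliminate σ: μ = (z₂·x₁ − z₁·x₂)/(z₂ − z₁) = (1.282·0.41 − (-1.645)·0.81)/2.926 = 0.63.
Then σ = (x₂ − x₁)/(z₂ − z₁) = (0.81 − 0.41)/2.926 = 0.14.
Precision τ = 1/σ² = 1/0.1367² = 53.5.

μ = 0.63, τ = 53.5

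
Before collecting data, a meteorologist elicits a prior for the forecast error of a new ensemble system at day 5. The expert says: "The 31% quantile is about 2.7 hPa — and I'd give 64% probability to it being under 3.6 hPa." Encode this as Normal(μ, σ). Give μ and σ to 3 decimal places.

The p-quantile of Normal(μ,σ) is μ + z_p·σ, with z_{0.31} = -0.4959 and z_{0.64} = 0.3585.
Eliminate σ: μ = (z₂·x₁ − z₁·x₂)/(z₂ − z₁) = (0.3585·2.7 − (-0.4959)·3.6)/0.8543 = 3.222.
Then σ = (x₂ − x₁)/(z₂ − z₁) = (3.6 − 2.7)/0.8543 = 1.053.

μ = 3.222, σ = 1.053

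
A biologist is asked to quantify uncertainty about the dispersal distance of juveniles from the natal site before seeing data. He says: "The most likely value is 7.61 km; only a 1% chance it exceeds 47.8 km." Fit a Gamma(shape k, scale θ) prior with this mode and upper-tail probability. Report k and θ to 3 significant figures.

k ≈ 2.08, θ ≈ 7.04

Gamma(k,θ) with k>1 has mode (k−1)θ, so θ = 7.61/(k−1).
Need P(X < 47.8) = 0.99 with θ tied to k this way. Start at k = 2, θ = 7.61: P(X<47.8) ≈ 0.986.
Too low — raise k to concentrate. Iterating converges to k ≈ 2.08.
Then θ = 7.61/(2.08−1) ≈ 7.04.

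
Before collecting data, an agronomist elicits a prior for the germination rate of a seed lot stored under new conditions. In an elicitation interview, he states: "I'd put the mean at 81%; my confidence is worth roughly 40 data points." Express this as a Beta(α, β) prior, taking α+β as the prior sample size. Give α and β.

α = 32.4, β = 7.6

Under the effective-sample-size interpretation, Beta(α, β) has prior mean α/(α+β) and prior sample size α+β.
So α+β = 40 and α/(α+β) = 0.81, giving α = 0.81·40 = 32.4 and β = 40 − 32.4 = 7.6.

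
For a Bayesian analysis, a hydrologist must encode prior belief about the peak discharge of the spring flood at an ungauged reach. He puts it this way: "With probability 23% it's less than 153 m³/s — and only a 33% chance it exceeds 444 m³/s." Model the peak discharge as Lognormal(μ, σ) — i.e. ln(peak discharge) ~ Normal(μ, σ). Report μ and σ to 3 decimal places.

If T ~ Lognormal(μ,σ) then ln T ~ Normal(μ,σ), so the p-quantile of ln T is μ + z_p·σ.
ln(153) = 5.03 and ln(444) = 6.096; z_{0.23} = -0.7388, z_{0.67} = 0.4399.
σ = (6.096 − 5.03)/(0.4399 − (-0.7388)) = 0.904.
μ = 5.03 − (-0.7388)·0.904 = 5.698.

μ ≈ 5.698, σ ≈ 0.904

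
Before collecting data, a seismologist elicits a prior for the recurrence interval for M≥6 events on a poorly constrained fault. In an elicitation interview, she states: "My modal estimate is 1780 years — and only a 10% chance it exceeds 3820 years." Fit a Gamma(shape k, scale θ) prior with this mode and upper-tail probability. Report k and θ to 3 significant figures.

k ≈ 4.3, θ ≈ 540

Gamma(k,θ) with k>1 has mode (k−1)θ, so θ = 1780/(k−1).
Need P(X < 3820) = 0.9 with θ tied to k this way. Start at k = 2, θ = 1780: P(X<3820) ≈ 0.632.
Too low — raise k to concentrate. Iterating converges to k ≈ 4.3.
Then θ = 1780/(4.3−1) ≈ 540.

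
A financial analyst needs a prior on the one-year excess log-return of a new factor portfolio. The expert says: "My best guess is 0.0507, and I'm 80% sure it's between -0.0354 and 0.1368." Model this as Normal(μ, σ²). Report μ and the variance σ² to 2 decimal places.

A symmetric 80% interval runs μ ± z·σ with z = 1.282.
Half-width = 0.0861, so σ = 0.0861/1.282 = 0.067 and σ² = 0.00.
μ is the stated best guess, 0.05.

μ = 0.05, σ² = 0.00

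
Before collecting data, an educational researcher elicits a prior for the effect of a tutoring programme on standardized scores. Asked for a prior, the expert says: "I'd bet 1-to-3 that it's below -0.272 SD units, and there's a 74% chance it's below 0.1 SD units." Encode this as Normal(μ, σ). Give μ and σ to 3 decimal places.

The p-quantile of Normal(μ,σ) is μ + z_p·σ, with z_{0.25} = -0.6745 and z_{0.74} = 0.6433.
Eliminate σ: μ = (z₂·x₁ − z₁·x₂)/(z₂ − z₁) = (0.6433·-0.272 − (-0.6745)·0.1)/1.318 = -0.082.
Then σ = (x₂ − x₁)/(z₂ − z₁) = (0.1 − -0.272)/1.318 = 0.282.

μ = -0.082, σ = 0.282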